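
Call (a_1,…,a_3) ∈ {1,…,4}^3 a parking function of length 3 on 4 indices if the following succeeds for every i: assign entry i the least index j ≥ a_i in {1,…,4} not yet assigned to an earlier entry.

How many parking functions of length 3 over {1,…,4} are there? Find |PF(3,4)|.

|PF(3,4)| = (4−3+1)·(4+1)^(3−1) = 2·25 = 50
Example (3,1,1) → sorted (1,1,3): b_i ≤ 1+i ∀i, a PF.

50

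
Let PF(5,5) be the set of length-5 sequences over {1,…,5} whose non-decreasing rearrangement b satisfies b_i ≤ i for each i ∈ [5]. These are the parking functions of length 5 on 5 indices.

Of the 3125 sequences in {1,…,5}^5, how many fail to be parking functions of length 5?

#PF = (6−5)·6^(5−1) = 1 · 1296 = 1296 (Pollak)
Check (3,5,2,3,5) → sorted (2,3,3,5,5): b_1=2>1, not a PF.
Total 3125; non-PF = 3125−1296 = 1829

1829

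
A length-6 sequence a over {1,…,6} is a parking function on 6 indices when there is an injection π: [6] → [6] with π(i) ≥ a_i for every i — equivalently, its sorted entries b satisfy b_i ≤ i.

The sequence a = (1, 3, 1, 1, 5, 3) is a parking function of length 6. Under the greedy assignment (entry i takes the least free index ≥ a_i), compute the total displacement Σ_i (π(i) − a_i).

Σπ = 6·7/2 = 21 (π permutes [6]); Σa = 1+3+1+1+5+3 = 14; disp = 21−14 = 7.

7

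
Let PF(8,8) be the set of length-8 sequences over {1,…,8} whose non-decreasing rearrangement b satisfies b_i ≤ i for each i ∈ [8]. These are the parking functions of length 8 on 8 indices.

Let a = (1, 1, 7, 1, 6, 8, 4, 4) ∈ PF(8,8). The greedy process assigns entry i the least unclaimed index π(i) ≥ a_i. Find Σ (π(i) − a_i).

4

Σπ = 36 ({1..8} each once); Σa = 1+1+7+1+6+8+4+4 = 32; disp = 36−32 = 4.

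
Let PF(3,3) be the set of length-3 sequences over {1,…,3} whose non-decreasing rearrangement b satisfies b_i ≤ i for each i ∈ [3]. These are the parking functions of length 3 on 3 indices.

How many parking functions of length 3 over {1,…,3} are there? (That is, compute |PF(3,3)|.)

#PF = (3−3+1)·(3+1)^(3−1) = 1×16 = 16 (Konheim–Weiss)
Example (2,1,1) → sorted (1,1,2): b_i ≤ i ∀i, a PF.

16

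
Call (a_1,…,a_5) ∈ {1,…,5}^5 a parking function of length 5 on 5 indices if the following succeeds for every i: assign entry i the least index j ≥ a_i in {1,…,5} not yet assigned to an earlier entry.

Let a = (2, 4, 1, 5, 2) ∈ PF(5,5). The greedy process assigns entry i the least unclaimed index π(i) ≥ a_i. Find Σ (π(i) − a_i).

1

Σπ(i) = 1+…+5 = 15; Σa = 2+4+1+5+2 = 14; disp = 15−14 = 1.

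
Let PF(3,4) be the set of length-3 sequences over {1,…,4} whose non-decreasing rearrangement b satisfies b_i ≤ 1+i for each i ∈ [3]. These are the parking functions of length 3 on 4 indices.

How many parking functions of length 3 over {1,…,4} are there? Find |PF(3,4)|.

50

|PF(3,4)| = (4−3+1)·(4+1)^(3−1) = 2 · 25 = 50
One tuple (2,4,3) → sorted (2,3,4): b_i ≤ 1+i ∀i, a PF.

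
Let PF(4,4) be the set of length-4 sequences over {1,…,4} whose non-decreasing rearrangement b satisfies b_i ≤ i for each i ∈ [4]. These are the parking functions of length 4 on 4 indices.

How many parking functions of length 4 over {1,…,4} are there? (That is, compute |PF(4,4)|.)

#PF = 1·5^3 = 1 · 125 = 125
Check (3,2,1,2) → sorted (1,2,2,3): b_i ≤ i ∀i, a PF.

125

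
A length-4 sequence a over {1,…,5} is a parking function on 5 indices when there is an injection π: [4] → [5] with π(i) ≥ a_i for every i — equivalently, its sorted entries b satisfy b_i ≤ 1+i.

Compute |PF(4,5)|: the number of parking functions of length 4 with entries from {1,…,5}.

432

|PF(4,5)| = 2·6^3 = 2·216 = 432
Example (3,4,2,2) → sorted (2,2,3,4): b_i ≤ 1+i ∀i, a PF.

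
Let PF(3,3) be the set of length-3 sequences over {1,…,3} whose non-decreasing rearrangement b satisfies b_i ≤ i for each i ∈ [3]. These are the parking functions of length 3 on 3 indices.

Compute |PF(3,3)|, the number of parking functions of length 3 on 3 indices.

|PF(3,3)| = (3−3+1)·(3+1)^(3−1) = 1×16 = 16 [KW]
One tuple (1,2,1) → sorted (1,1,2): b_i ≤ i ∀i, a PF.

16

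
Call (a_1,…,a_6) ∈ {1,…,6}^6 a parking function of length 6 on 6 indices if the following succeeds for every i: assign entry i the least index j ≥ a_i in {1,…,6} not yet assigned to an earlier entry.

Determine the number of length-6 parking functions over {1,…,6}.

|PF(6,6)| = (6−6+1)·(6+1)^(6−1) = 1×16807 = 16807 [KW]
E.g. (3,4,1,2,2,5) → sorted (1,2,2,3,4,5): b_i ≤ i ∀i, a PF.

16807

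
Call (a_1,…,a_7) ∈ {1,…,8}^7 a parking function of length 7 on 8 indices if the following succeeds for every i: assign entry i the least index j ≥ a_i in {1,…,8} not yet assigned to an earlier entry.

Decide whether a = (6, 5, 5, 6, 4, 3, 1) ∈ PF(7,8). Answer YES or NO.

Order a: b = (1, 3, 4, 5, 5, 6, 6).
  b_1=1 ≤ 2
  b_2=3 ≤ 3
  b_3=4 ≤ 4
  b_4=5 ≤ 5
  b_5=5 ≤ 6
  b_6=6 ≤ 7
  b_7=6 ≤ 8
All bounds hold ⇒ YES

YES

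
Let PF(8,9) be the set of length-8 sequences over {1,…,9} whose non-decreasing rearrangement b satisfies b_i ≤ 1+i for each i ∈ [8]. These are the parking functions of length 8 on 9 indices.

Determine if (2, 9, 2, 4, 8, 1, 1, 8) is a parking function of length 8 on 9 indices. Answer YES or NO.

Order a: b = (1, 1, 2, 2, 4, 8, 8, 9).
  b_1=1 ≤ 2
  b_2=1 ≤ 3
  b_3=2 ≤ 4
  b_4=2 ≤ 5
  b_5=4 ≤ 6
  b_6=8 > 7
  fails at i=6 ⇒ NO

NO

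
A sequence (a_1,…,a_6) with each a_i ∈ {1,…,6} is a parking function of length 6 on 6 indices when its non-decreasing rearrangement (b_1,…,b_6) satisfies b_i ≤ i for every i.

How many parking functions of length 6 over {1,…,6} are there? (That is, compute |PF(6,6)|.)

#PF = 1·7^5 = 1×16807 = 16807
One tuple (4,1,2,2,4,5) → sorted (1,2,2,4,4,5): b_i ≤ i ∀i, a PF.

16807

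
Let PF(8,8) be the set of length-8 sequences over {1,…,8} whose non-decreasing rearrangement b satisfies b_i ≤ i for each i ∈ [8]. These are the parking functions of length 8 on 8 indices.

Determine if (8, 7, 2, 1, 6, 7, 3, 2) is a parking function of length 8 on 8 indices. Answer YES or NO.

Order a: b = (1, 2, 2, 3, 6, 7, 7, 8).
  b_1=1 ≤ 1
  b_2=2 ≤ 2
  b_3=2 ≤ 3
  b_4=3 ≤ 4
  b_5=6 > 5
  fails at i=5 ⇒ NO

NO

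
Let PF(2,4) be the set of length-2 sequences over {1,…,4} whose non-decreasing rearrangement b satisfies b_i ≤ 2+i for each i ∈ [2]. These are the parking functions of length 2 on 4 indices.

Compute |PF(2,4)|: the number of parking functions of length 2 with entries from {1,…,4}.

Count = (4+1−2)·(4+1)^{2−1} = 3×5 = 15 (Pollak)
Example (1,2) → sorted (1,2): b_i ≤ 2+i ∀i, a PF.

15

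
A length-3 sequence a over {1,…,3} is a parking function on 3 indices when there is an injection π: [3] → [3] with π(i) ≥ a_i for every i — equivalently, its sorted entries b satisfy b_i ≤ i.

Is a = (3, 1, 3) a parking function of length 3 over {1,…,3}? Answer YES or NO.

Sorted: b = (1, 3, 3).
  b_1=1 ≤ 1
  b_2=3 > 2
  fails at i=2 ⇒ NO

NO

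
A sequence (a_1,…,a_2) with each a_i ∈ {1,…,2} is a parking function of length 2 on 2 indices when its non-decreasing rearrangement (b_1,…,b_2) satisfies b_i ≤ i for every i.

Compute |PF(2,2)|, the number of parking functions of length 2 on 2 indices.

3

Count = (3−2)·3^(2−1) = 1·3 = 3 (Konheim–Weiss)
Example (1,2) → sorted (1,2): b_i ≤ i ∀i, a PF.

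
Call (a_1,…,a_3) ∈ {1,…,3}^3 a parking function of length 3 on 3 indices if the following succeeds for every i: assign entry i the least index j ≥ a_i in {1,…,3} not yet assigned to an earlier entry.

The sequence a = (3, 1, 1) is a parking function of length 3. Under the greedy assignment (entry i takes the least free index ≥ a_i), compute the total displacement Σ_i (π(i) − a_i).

Σπ = 3·4/2 = 6 (π permutes [3]); Σa = 3+1+1 = 5; disp = 6−5 = 1.

1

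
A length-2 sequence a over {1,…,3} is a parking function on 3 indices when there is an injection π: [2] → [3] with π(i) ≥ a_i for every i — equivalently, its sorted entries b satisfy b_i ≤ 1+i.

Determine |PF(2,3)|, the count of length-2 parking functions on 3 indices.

8

#PF = (3−2+1)·(3+1)^(2−1) = 2·4 = 8 (Konheim–Weiss)
One tuple (2,1) → sorted (1,2): b_i ≤ 1+i ∀i, a PF.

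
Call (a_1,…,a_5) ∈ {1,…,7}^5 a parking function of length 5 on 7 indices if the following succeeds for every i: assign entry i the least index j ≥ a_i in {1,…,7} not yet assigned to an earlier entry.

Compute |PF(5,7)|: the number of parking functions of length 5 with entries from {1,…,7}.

|PF| = (8−5)·8^(5−1) = 3 · 4096 = 12288 (Konheim–Weiss)
Check (4,2,1,2,7) → sorted (1,2,2,4,7): b_i ≤ 2+i ∀i, a PF.

12288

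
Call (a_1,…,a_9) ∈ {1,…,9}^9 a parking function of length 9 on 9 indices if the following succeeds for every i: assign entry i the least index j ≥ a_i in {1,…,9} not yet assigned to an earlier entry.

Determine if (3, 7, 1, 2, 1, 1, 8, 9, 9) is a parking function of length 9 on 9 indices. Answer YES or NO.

NO

Order a: b = (1, 1, 1, 2, 3, 7, 8, 9, 9).
  b_1=1 ≤ 1
  b_2=1 ≤ 2
  b_3=1 ≤ 3
  b_4=2 ≤ 4
  b_5=3 ≤ 5
  b_6=7 > 6
  fails at i=6 ⇒ NO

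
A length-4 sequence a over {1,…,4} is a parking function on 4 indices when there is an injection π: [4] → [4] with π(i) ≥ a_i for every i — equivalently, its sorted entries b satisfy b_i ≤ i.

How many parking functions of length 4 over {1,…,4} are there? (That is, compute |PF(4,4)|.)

|PF(4,4)| = (4−4+1)·(4+1)^(4−1) = 1×125 = 125 (Pollak)
One tuple (4,2,1,2) → sorted (1,2,2,4): b_i ≤ i ∀i, a PF.

125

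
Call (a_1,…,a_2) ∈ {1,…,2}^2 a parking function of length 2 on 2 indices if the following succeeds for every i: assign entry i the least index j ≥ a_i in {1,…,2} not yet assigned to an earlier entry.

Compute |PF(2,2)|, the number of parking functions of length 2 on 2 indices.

3

#PF = (3−2)·3^(2−1) = 1·3 = 3 (Pollak)
One tuple (1,1) → sorted (1,1): b_i ≤ i ∀i, a PF.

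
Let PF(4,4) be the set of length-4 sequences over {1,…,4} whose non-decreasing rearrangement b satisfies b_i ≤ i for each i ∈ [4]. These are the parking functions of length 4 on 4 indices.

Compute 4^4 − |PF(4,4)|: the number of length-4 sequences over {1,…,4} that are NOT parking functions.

131

Count = (5−4)·5^(4−1) = 1 · 125 = 125
Example (4,4,3,3) → sorted (3,3,4,4): b_1=3>1, not a PF.
So 256 − 125 = 131 fail.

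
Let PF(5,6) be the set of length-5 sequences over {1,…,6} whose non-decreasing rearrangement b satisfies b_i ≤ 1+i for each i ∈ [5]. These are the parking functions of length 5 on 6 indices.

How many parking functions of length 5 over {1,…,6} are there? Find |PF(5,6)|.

4802

Count = (7−5)·7^(5−1) = 2×2401 = 4802 (Konheim–Weiss)
Check (1,1,3,3,4) → sorted (1,1,3,3,4): b_i ≤ 1+i ∀i, a PF.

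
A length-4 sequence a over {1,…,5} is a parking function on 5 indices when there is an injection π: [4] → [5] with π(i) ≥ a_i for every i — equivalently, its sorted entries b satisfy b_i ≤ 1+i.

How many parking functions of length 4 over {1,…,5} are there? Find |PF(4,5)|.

432

#PF = (5−4+1)·(5+1)^(4−1) = 2 · 216 = 432 (Konheim–Weiss)
E.g. (5,3,2,2) → sorted (2,2,3,5): b_i ≤ 1+i ∀i, a PF.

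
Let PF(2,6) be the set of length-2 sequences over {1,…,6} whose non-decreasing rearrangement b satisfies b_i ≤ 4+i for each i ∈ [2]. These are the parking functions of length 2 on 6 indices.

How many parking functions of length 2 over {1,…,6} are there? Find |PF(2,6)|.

Count = (6−2+1)·(6+1)^(2−1) = 5·7 = 35 (Konheim–Weiss)
One tuple (2,6) → sorted (2,6): b_i ≤ 4+i ∀i, a PF.

35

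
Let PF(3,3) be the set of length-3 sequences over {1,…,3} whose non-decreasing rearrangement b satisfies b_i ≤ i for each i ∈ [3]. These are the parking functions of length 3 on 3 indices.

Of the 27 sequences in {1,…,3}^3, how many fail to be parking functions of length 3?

11

|PF(3,3)| = (3+1−3)·(3+1)^{3−1} = 1×16 = 16 [KW]
Check (1,3,3) → sorted (1,3,3): b_2=3>2, not a PF.
So 27 − 16 = 11 fail.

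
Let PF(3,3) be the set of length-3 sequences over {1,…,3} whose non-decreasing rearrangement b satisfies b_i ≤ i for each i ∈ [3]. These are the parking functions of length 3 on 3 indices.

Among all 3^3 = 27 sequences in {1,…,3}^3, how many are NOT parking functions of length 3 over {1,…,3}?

11

|PF(3,3)| = 1·4^2 = 1 · 16 = 16 (Konheim–Weiss)
E.g. (2,2,2) → sorted (2,2,2): b_1=2>1, not a PF.
Total 27; non-PF = 27−16 = 11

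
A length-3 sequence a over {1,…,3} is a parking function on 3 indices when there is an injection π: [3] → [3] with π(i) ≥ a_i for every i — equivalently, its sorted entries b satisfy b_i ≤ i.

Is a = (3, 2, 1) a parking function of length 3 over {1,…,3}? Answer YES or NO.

YES

Rearranged: b = (1, 2, 3).
  b_1=1 ≤ 1
  b_2=2 ≤ 2
  b_3=3 ≤ 3
All bounds hold ⇒ YES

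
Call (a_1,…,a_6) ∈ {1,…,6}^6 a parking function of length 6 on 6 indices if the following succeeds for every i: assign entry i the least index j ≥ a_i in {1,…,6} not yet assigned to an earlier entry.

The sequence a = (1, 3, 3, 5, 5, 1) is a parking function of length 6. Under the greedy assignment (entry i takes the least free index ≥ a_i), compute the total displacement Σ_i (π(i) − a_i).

3

Σπ(i) = 1+…+6 = 21; Σa = 1+3+3+5+5+1 = 18; disp = 21−18 = 3.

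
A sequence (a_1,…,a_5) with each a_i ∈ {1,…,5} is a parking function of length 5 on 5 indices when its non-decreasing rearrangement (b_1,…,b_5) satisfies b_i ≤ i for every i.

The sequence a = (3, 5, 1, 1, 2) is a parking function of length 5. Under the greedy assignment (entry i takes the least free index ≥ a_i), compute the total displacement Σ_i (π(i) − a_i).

3

Σπ = 15 ({1..5} each once); Σa = 3+5+1+1+2 = 12; disp = 15−12 = 3.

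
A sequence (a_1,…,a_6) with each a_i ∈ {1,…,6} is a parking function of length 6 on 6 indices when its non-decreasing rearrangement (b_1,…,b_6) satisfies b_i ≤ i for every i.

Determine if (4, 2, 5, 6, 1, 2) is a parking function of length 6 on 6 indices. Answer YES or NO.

YES

Sorted: b = (1, 2, 2, 4, 5, 6).
  b_1=1 ≤ 1
  b_2=2 ≤ 2
  b_3=2 ≤ 3
  b_4=4 ≤ 4
  b_5=5 ≤ 5
  b_6=6 ≤ 6
All bounds hold ⇒ YES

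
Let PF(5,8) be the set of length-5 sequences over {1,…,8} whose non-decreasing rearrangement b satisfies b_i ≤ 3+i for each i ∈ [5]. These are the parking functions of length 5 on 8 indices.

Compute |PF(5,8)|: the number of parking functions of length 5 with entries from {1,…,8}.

|PF| = 4·9^4 = 4·6561 = 26244 (Konheim–Weiss)
Example (1,4,3,7,2) → sorted (1,2,3,4,7): b_i ≤ 3+i ∀i, a PF.

26244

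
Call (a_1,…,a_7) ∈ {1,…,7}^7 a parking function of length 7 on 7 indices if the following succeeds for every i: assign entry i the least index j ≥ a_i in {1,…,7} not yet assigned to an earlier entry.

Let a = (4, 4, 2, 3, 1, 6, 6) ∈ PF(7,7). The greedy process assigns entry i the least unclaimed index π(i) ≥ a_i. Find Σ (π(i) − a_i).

Σπ = 7·8/2 = 28 (π permutes [7]); Σa = 4+4+2+3+1+6+6 = 26; disp = 28−26 = 2.

2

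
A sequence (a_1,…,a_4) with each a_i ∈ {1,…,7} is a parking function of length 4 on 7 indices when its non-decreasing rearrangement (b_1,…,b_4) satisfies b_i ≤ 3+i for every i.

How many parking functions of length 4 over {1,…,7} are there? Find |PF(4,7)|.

|PF(4,7)| = 4·8^3 = 4·512 = 2048 (Konheim–Weiss)
One tuple (7,3,4,4) → sorted (3,4,4,7): b_i ≤ 3+i ∀i, a PF.

2048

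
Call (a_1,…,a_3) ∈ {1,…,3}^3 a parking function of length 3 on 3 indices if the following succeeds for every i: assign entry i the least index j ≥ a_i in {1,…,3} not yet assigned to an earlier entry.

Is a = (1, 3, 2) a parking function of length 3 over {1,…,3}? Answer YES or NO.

YES

Order a: b = (1, 2, 3).
  b_1=1 ≤ 1
  b_2=2 ≤ 2
  b_3=3 ≤ 3
All bounds hold ⇒ YES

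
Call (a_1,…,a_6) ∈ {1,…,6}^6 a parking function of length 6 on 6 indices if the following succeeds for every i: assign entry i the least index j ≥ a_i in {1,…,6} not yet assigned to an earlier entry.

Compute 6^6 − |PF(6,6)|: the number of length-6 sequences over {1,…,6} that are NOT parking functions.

29849

|PF(6,6)| = (7−6)·7^(6−1) = 1 · 16807 = 16807 (Pollak)
One tuple (4,5,4,5,5,5) → sorted (4,4,5,5,5,5): b_1=4>1, not a PF.
6^6 − 16807 = 46656 − 16807 = 29849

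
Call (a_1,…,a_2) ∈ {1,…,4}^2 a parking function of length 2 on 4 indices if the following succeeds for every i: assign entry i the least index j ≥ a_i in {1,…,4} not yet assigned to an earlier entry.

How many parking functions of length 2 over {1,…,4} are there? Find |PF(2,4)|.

15

|PF(2,4)| = (4−2+1)·(4+1)^(2−1) = 3×5 = 15
One tuple (2,2) → sorted (2,2): b_i ≤ 2+i ∀i, a PF.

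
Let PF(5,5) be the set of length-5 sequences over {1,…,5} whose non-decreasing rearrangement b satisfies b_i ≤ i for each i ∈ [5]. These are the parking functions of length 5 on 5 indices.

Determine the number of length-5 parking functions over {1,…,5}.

1296

|PF(5,5)| = (6−5)·6^(5−1) = 1×1296 = 1296 (Konheim–Weiss)
Check (1,2,2,1,4) → sorted (1,1,2,2,4): b_i ≤ i ∀i, a PF.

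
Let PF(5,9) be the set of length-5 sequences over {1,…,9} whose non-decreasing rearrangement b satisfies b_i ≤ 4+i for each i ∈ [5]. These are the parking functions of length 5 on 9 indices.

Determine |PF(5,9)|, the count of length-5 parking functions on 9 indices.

50000

#PF = (10−5)·10^(5−1) = 5 · 10000 = 50000 (Pollak)
E.g. (8,8,3,5,5) → sorted (3,5,5,8,8): b_i ≤ 4+i ∀i, a PF.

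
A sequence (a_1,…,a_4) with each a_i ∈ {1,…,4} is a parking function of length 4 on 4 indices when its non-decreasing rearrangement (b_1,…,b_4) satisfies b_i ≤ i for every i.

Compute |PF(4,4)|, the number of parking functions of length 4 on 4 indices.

125

#PF = (4−4+1)·(4+1)^(4−1) = 1·125 = 125 (Pollak)
One tuple (3,2,4,1) → sorted (1,2,3,4): b_i ≤ i ∀i, a PF.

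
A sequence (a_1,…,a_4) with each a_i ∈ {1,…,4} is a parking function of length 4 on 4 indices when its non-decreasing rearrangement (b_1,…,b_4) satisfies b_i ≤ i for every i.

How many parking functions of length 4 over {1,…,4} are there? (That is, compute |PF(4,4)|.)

125

Count = 1·5^3 = 1·125 = 125 (Pollak)
E.g. (3,4,1,2) → sorted (1,2,3,4): b_i ≤ i ∀i, a PF.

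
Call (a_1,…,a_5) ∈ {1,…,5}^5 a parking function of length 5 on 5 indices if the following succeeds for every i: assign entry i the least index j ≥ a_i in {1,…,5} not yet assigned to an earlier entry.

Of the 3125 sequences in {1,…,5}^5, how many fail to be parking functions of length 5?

1829

|PF| = (5+1−5)·(5+1)^{5−1} = 1 · 1296 = 1296 [KW]
Example (5,4,5,5,1) → sorted (1,4,5,5,5): b_2=4>2, not a PF.
Total 3125; non-PF = 3125−1296 = 1829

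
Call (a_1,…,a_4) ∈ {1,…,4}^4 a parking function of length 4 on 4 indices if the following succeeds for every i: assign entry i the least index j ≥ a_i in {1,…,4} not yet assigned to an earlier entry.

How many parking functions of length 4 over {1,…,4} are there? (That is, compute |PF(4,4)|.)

|PF(4,4)| = (4−4+1)·(4+1)^(4−1) = 1 · 125 = 125
E.g. (1,2,4,3) → sorted (1,2,3,4): b_i ≤ i ∀i, a PF.

125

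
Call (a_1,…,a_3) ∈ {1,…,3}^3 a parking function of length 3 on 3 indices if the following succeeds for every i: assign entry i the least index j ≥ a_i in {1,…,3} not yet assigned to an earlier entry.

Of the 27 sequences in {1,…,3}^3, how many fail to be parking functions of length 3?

11

#PF = (3+1−3)·(3+1)^{3−1} = 1·16 = 16 (Pollak)
Example (3,2,3) → sorted (2,3,3): b_1=2>1, not a PF.
Total 27; non-PF = 27−16 = 11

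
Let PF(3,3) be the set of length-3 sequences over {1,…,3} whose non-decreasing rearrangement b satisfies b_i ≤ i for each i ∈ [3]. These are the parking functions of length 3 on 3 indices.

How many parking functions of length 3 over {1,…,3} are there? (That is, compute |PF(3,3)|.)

#PF = 1·4^2 = 1×16 = 16
Check (1,2,1) → sorted (1,1,2): b_i ≤ i ∀i, a PF.

16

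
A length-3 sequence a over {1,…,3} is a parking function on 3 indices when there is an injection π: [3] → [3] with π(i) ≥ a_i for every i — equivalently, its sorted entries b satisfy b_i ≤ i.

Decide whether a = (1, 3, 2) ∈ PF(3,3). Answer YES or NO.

Rearranged: b = (1, 2, 3).
  b_1=1 ≤ 1
  b_2=2 ≤ 2
  b_3=3 ≤ 3
All bounds hold ⇒ YES

YES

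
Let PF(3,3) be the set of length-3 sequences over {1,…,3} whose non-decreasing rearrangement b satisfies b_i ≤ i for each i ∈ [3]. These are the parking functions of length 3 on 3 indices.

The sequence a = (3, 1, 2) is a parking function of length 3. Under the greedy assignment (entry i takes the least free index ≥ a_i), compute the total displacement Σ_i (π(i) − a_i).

0

Σπ = 3·4/2 = 6 (π permutes [3]); Σa = 3+1+2 = 6; disp = 6−6 = 0.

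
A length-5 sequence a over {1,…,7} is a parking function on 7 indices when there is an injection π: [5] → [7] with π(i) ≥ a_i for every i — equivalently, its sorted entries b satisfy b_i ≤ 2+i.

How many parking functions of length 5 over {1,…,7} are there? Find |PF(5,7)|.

12288

#PF = (7−5+1)·(7+1)^(5−1) = 3·4096 = 12288
E.g. (5,7,3,4,3) → sorted (3,3,4,5,7): b_i ≤ 2+i ∀i, a PF.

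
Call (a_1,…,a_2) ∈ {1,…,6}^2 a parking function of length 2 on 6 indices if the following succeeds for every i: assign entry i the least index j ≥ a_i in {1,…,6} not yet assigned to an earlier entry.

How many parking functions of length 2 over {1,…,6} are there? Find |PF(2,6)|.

35

#PF = (6−2+1)·(6+1)^(2−1) = 5 · 7 = 35 (Konheim–Weiss)
Check (2,3) → sorted (2,3): b_i ≤ 4+i ∀i, a PF.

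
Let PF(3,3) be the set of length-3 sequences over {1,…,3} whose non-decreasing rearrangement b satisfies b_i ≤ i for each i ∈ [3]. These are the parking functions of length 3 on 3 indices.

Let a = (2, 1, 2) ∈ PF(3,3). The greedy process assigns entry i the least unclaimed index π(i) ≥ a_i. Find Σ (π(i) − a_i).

1

Σπ = 3·4/2 = 6 (π permutes [3]); Σa = 2+1+2 = 5; disp = 6−5 = 1.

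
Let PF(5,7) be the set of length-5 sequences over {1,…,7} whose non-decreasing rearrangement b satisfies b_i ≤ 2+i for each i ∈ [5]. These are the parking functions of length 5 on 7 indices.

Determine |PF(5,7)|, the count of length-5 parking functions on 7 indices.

12288

|PF| = (7+1−5)·(7+1)^{5−1} = 3·4096 = 12288 [KW]
One tuple (4,4,4,5,3) → sorted (3,4,4,4,5): b_i ≤ 2+i ∀i, a PF.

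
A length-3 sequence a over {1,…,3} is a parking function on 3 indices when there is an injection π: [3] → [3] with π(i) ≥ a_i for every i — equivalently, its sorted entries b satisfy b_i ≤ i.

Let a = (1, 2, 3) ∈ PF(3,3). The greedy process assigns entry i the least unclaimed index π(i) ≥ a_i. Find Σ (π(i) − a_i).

0

Σπ(i) = 1+…+3 = 6; Σa = 1+2+3 = 6; disp = 6−6 = 0.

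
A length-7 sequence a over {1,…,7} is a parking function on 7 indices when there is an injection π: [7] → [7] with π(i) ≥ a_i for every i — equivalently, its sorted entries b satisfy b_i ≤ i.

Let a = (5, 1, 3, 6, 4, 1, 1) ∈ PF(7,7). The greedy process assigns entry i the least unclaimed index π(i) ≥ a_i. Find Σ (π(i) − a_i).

7

Σπ = 7·8/2 = 28 (π permutes [7]); Σa = 5+1+3+6+4+1+1 = 21; disp = 28−21 = 7.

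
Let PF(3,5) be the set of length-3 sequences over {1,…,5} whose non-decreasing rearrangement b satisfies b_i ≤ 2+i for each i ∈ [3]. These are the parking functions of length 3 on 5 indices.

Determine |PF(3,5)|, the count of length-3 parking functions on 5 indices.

|PF(3,5)| = (5−3+1)·(5+1)^(3−1) = 3×36 = 108 [KW]
Check (3,4,4) → sorted (3,4,4): b_i ≤ 2+i ∀i, a PF.

108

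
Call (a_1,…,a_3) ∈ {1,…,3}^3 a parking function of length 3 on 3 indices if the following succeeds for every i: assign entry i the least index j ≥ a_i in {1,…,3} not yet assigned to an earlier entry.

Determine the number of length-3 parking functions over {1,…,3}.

|PF(3,3)| = (3+1−3)·(3+1)^{3−1} = 1·16 = 16 (Pollak)
E.g. (3,1,1) → sorted (1,1,3): b_i ≤ i ∀i, a PF.

16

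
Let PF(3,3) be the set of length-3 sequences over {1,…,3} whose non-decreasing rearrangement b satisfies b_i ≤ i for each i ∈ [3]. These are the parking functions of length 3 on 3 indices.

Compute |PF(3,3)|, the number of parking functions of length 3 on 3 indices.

16

|PF| = 1·4^2 = 1 · 16 = 16 (Pollak)
Example (2,1,2) → sorted (1,2,2): b_i ≤ i ∀i, a PF.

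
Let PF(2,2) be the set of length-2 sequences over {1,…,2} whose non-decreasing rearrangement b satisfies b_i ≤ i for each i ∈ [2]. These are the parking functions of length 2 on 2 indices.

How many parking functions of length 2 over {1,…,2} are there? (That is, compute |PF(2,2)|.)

3

|PF(2,2)| = (2+1−2)·(2+1)^{2−1} = 1 · 3 = 3
One tuple (1,1) → sorted (1,1): b_i ≤ i ∀i, a PF.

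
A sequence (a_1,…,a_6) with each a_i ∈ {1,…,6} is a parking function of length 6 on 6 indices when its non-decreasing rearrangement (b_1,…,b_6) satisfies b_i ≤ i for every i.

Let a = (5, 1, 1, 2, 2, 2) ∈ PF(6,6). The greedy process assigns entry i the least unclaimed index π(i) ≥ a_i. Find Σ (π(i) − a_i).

Σπ(i) = 1+…+6 = 21; Σa = 5+1+1+2+2+2 = 13; disp = 21−13 = 8.

8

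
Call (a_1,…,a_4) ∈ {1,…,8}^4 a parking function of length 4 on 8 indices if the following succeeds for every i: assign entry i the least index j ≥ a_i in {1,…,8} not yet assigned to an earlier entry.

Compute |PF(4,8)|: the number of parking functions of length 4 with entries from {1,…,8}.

#PF = 5·9^3 = 5 · 729 = 3645 (Pollak)
Check (4,8,1,5) → sorted (1,4,5,8): b_i ≤ 4+i ∀i, a PF.

3645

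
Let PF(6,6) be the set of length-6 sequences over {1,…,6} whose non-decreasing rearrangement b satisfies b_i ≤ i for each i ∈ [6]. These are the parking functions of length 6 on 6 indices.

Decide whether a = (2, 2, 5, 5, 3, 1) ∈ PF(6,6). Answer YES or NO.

YES

Rearranged: b = (1, 2, 2, 3, 5, 5).
  b_1=1 ≤ 1
  b_2=2 ≤ 2
  b_3=2 ≤ 3
  b_4=3 ≤ 4
  b_5=5 ≤ 5
  b_6=5 ≤ 6
All bounds hold ⇒ YES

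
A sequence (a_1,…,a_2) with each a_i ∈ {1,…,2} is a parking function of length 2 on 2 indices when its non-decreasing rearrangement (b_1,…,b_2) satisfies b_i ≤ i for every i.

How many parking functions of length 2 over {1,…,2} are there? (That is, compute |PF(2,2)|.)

#PF = (3−2)·3^(2−1) = 1×3 = 3 (Konheim–Weiss)
One tuple (2,1) → sorted (1,2): b_i ≤ i ∀i, a PF.

3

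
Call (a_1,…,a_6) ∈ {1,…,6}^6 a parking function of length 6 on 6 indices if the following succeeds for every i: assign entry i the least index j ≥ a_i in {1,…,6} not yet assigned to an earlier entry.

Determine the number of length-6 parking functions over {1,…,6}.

|PF| = (6+1−6)·(6+1)^{6−1} = 1 · 16807 = 16807 [KW]
E.g. (2,3,4,1,1,3) → sorted (1,1,2,3,3,4): b_i ≤ i ∀i, a PF.

16807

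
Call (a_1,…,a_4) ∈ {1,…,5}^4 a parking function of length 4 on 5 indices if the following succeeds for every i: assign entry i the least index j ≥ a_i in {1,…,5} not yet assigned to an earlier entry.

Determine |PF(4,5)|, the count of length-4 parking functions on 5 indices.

#PF = 2·6^3 = 2 · 216 = 432
Check (1,5,3,4) → sorted (1,3,4,5): b_i ≤ 1+i ∀i, a PF.

432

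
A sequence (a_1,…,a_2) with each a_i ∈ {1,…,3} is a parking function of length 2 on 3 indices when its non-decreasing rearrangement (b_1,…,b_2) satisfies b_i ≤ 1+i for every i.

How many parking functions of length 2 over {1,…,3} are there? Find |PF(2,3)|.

Count = (3+1−2)·(3+1)^{2−1} = 2 · 4 = 8 (Pollak)
Check (2,2) → sorted (2,2): b_i ≤ 1+i ∀i, a PF.

8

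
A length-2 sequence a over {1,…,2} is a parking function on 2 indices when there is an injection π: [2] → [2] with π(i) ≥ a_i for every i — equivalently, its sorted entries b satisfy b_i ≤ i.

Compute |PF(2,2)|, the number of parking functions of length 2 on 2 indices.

3

|PF(2,2)| = 1·3^1 = 1·3 = 3 (Konheim–Weiss)
One tuple (2,1) → sorted (1,2): b_i ≤ i ∀i, a PF.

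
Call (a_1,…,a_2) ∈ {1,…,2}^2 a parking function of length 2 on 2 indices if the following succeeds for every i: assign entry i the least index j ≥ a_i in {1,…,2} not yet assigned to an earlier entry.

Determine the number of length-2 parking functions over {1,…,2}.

|PF(2,2)| = 1·3^1 = 1·3 = 3 (Konheim–Weiss)
E.g. (1,1) → sorted (1,1): b_i ≤ i ∀i, a PF.

3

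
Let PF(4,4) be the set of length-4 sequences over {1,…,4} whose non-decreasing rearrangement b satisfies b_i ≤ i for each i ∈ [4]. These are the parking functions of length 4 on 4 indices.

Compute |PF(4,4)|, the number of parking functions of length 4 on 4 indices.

#PF = (4+1−4)·(4+1)^{4−1} = 1·125 = 125 (Konheim–Weiss)
Check (1,2,4,3) → sorted (1,2,3,4): b_i ≤ i ∀i, a PF.

125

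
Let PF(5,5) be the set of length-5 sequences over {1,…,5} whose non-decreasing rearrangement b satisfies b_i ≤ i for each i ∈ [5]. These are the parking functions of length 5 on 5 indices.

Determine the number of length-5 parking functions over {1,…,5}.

|PF| = 1·6^4 = 1·1296 = 1296
Example (4,1,2,2,3) → sorted (1,2,2,3,4): b_i ≤ i ∀i, a PF.

1296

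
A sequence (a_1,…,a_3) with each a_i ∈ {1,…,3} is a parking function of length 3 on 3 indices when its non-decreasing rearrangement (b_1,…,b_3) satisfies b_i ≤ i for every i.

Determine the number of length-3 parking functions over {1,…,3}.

16

Count = (3+1−3)·(3+1)^{3−1} = 1 · 16 = 16 (Pollak)
E.g. (1,1,2) → sorted (1,1,2): b_i ≤ i ∀i, a PF.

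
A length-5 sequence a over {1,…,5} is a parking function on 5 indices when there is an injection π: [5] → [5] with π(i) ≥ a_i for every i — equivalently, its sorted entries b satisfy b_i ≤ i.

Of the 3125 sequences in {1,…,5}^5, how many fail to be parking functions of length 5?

|PF| = 1·6^4 = 1 · 1296 = 1296 [KW]
Check (5,4,1,5,5) → sorted (1,4,5,5,5): b_2=4>2, not a PF.
5^5 − 1296 = 3125 − 1296 = 1829

1829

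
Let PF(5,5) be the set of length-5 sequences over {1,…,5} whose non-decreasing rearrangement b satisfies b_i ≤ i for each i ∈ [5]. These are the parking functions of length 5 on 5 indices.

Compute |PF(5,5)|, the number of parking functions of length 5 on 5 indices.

1296

|PF(5,5)| = (6−5)·6^(5−1) = 1×1296 = 1296 (Pollak)
Example (1,5,4,2,2) → sorted (1,2,2,4,5): b_i ≤ i ∀i, a PF.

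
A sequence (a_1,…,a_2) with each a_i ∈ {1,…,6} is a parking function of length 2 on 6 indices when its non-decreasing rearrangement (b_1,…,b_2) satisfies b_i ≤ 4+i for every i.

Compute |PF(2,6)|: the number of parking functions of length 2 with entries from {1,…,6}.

35

#PF = 5·7^1 = 5 · 7 = 35 (Konheim–Weiss)
One tuple (6,3) → sorted (3,6): b_i ≤ 4+i ∀i, a PF.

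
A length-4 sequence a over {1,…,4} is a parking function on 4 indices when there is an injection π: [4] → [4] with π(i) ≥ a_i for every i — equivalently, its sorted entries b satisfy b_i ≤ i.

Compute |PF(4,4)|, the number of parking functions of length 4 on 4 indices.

#PF = 1·5^3 = 1×125 = 125 (Pollak)
One tuple (1,1,2,4) → sorted (1,1,2,4): b_i ≤ i ∀i, a PF.

125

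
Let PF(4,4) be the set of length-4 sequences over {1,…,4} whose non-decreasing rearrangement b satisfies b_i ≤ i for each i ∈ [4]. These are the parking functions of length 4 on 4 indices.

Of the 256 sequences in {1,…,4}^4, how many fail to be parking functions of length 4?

131

|PF(4,4)| = (4−4+1)·(4+1)^(4−1) = 1·125 = 125
Example (3,4,4,3) → sorted (3,3,4,4): b_1=3>1, not a PF.
So 256 − 125 = 131 fail.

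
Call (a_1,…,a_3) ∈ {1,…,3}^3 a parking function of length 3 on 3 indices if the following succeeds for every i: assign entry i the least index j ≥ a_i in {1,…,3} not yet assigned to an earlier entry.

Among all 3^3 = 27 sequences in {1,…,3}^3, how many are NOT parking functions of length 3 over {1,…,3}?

|PF(3,3)| = 1·4^2 = 1 · 16 = 16
E.g. (2,3,3) → sorted (2,3,3): b_1=2>1, not a PF.
So 27 − 16 = 11 fail.

11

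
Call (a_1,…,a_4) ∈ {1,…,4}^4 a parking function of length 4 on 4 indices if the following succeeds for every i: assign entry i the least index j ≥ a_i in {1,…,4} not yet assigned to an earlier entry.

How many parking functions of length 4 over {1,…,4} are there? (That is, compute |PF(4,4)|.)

Count = (4−4+1)·(4+1)^(4−1) = 1 · 125 = 125 (Pollak)
Check (4,2,1,3) → sorted (1,2,3,4): b_i ≤ i ∀i, a PF.

125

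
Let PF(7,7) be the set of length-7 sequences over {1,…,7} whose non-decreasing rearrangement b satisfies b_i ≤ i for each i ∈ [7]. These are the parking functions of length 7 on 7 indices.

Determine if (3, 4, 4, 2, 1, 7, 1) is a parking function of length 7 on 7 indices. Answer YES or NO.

YES

Rearranged: b = (1, 1, 2, 3, 4, 4, 7).
  b_1=1 ≤ 1
  b_2=1 ≤ 2
  b_3=2 ≤ 3
  b_4=3 ≤ 4
  b_5=4 ≤ 5
  b_6=4 ≤ 6
  b_7=7 ≤ 7
All bounds hold ⇒ YES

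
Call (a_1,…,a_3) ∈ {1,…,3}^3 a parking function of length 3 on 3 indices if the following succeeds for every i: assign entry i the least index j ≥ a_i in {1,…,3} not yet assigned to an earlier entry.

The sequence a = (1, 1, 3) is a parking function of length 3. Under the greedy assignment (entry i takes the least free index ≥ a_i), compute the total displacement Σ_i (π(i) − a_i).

1

Σπ = 3·4/2 = 6 (π permutes [3]); Σa = 1+1+3 = 5; disp = 6−5 = 1.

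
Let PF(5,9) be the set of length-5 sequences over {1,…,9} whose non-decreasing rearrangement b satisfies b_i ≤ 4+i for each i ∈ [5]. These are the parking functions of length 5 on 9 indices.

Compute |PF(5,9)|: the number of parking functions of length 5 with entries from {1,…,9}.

50000

|PF(5,9)| = 5·10^4 = 5×10000 = 50000 (Konheim–Weiss)
One tuple (6,4,2,7,2) → sorted (2,2,4,6,7): b_i ≤ 4+i ∀i, a PF.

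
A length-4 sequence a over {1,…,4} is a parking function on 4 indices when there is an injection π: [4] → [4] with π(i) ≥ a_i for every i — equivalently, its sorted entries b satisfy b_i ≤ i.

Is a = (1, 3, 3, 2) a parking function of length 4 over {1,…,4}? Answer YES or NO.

Order a: b = (1, 2, 3, 3).
  b_1=1 ≤ 1
  b_2=2 ≤ 2
  b_3=3 ≤ 3
  b_4=3 ≤ 4
All bounds hold ⇒ YES

YES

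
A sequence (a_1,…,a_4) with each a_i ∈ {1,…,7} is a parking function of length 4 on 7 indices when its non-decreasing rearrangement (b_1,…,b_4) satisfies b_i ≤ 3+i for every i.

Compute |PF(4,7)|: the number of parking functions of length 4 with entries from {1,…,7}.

2048

Count = 4·8^3 = 4 · 512 = 2048 (Pollak)
E.g. (2,7,6,5) → sorted (2,5,6,7): b_i ≤ 3+i ∀i, a PF.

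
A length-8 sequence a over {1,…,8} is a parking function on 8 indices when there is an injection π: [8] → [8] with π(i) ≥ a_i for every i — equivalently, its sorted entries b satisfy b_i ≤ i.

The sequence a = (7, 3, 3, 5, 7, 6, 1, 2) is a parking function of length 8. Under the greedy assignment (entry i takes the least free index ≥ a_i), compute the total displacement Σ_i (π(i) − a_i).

2

Σπ = 8·9/2 = 36 (π permutes [8]); Σa = 7+3+3+5+7+6+1+2 = 34; disp = 36−34 = 2.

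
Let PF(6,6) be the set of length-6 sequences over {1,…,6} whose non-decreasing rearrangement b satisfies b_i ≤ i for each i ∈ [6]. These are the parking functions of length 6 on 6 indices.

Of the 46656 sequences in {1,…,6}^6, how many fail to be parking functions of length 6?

29849

|PF| = (6−6+1)·(6+1)^(6−1) = 1·16807 = 16807
E.g. (6,5,4,5,6,5) → sorted (4,5,5,5,6,6): b_1=4>1, not a PF.
So 46656 − 16807 = 29849 fail.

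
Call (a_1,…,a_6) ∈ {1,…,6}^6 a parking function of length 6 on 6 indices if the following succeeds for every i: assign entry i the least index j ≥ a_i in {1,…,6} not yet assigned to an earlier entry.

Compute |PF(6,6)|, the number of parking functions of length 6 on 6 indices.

16807

|PF| = (6−6+1)·(6+1)^(6−1) = 1×16807 = 16807 (Konheim–Weiss)
Check (3,4,6,1,2,2) → sorted (1,2,2,3,4,6): b_i ≤ i ∀i, a PF.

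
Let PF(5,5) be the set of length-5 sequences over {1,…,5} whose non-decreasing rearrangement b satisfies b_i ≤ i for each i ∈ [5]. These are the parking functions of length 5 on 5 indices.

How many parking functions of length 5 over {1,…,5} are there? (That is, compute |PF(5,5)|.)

|PF| = (5+1−5)·(5+1)^{5−1} = 1×1296 = 1296 [KW]
E.g. (4,1,4,3,2) → sorted (1,2,3,4,4): b_i ≤ i ∀i, a PF.

1296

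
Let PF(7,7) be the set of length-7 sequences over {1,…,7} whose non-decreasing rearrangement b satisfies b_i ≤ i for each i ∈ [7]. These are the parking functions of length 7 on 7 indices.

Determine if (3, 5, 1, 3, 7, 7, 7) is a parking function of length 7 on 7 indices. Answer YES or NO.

NO

Sorted: b = (1, 3, 3, 5, 7, 7, 7).
  b_1=1 ≤ 1
  b_2=3 > 2
  fails at i=2 ⇒ NO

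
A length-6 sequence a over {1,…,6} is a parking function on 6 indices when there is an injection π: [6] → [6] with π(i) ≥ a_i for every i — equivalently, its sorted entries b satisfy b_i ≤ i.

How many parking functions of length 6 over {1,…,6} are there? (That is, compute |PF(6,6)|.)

#PF = 1·7^5 = 1×16807 = 16807 [KW]
Check (4,3,2,6,2,1) → sorted (1,2,2,3,4,6): b_i ≤ i ∀i, a PF.

16807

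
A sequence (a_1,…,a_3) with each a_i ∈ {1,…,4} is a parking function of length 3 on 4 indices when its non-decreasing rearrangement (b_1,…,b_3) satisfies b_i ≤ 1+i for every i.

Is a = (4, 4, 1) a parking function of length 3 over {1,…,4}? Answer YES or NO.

NO

Order a: b = (1, 4, 4).
  b_1=1 ≤ 2
  b_2=4 > 3
  fails at i=2 ⇒ NO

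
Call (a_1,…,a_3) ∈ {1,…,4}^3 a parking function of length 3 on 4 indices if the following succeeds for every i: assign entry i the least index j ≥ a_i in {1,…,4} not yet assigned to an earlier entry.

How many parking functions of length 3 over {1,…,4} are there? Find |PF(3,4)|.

50

Count = (4+1−3)·(4+1)^{3−1} = 2×25 = 50 [KW]
One tuple (1,1,2) → sorted (1,1,2): b_i ≤ 1+i ∀i, a PF.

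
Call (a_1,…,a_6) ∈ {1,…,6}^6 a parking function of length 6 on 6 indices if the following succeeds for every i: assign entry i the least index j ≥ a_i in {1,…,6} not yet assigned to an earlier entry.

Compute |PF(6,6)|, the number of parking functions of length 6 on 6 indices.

16807

Count = (6−6+1)·(6+1)^(6−1) = 1 · 16807 = 16807 [KW]
E.g. (2,1,2,2,3,6) → sorted (1,2,2,2,3,6): b_i ≤ i ∀i, a PF.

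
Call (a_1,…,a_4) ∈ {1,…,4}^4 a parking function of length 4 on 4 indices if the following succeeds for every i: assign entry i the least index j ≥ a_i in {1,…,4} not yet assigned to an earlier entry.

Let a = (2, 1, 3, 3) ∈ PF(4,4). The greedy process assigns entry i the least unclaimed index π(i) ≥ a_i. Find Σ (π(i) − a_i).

1

Σπ(i) = 1+…+4 = 10; Σa = 2+1+3+3 = 9; disp = 10−9 = 1.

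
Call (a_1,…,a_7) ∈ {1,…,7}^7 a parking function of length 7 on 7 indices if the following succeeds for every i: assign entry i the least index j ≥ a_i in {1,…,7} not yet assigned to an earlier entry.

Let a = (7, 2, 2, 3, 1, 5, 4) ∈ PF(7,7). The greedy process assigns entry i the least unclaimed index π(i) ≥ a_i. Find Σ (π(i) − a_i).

Σπ(i) = 1+…+7 = 28; Σa = 7+2+2+3+1+5+4 = 24; disp = 28−24 = 4.

4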